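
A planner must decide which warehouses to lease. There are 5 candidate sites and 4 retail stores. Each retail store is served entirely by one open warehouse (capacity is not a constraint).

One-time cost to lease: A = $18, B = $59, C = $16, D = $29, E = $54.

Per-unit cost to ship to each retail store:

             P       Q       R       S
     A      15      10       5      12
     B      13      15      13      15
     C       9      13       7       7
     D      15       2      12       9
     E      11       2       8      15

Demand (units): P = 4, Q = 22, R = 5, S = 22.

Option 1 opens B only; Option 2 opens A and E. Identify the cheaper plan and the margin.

Option 1: {B}: P→B 13·4=52, Q→B 15·22=330, R→B 13·5=65, S→B 15·22=330. Service 777; fixed 59; total 836.
Option 2: {A, E}: P→E 11·4=44, Q→E 2·22=44, R→A 5·5=25, S→A 12·22=264. Service 377; fixed 72; total 449.
Difference: |836 − 449| = 387.

Option 2 is cheaper by 387.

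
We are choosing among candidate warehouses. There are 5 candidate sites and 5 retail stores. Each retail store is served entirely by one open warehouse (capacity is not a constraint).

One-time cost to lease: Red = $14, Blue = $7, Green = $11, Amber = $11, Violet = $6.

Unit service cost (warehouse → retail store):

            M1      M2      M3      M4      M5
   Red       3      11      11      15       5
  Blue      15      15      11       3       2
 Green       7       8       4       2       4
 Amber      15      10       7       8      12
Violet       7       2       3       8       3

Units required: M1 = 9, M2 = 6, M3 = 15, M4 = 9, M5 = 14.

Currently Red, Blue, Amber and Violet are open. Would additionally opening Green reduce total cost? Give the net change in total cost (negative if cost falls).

No — net change +2 (cost rises by 2).

Current service cost with {Red, Blue, Amber, Violet}: 139.
Adding Green: each retail store re-picks its cheapest; new service cost 130, saving 9.
Extra fixed cost: 11. Net change = 11 − 9 = 2.
(Totals: 177 → 179.)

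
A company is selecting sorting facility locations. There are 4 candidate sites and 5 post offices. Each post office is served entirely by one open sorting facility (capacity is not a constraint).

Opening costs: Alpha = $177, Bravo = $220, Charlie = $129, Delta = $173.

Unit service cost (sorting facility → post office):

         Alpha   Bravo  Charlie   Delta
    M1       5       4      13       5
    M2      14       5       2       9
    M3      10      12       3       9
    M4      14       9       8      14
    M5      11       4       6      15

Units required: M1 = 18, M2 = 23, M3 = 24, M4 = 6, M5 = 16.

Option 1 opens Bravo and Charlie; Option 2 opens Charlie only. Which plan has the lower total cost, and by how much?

Option 1: {Bravo, Charlie}: M1→Bravo 4·18=72, M2→Charlie 2·23=46, M3→Charlie 3·24=72, M4→Charlie 8·6=48, M5→Bravo 4·16=64. Service 302; fixed 349; total 651.
Option 2: {Charlie}: M1→Charlie 13·18=234, M2→Charlie 2·23=46, M3→Charlie 3·24=72, M4→Charlie 8·6=48, M5→Charlie 6·16=96. Service 496; fixed 129; total 625.
Difference: |651 − 625| = 26.

Option 2 is cheaper by 26.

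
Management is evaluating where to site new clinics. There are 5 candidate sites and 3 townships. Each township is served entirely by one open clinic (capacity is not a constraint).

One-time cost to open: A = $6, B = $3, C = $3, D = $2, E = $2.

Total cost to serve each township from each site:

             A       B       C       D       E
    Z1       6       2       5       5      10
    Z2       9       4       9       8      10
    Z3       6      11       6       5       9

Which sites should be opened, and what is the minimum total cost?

For any fixed open set, each township goes to its cheapest open site; total = fixed + service.
{B, D}: Z1→B 2, Z2→B 4, Z3→D 5. Service 11; fixed 5; total 16.
{B, C}: service 12 + fixed 6 = 18
{B, D, E}: service 11 + fixed 7 = 18
{A, B, C, D, E}: Z1→B 2, Z2→B 4, Z3→D 5. Service 11; fixed 16; total 27.
No other subset beats 16.

Open B and D; minimum total cost 16.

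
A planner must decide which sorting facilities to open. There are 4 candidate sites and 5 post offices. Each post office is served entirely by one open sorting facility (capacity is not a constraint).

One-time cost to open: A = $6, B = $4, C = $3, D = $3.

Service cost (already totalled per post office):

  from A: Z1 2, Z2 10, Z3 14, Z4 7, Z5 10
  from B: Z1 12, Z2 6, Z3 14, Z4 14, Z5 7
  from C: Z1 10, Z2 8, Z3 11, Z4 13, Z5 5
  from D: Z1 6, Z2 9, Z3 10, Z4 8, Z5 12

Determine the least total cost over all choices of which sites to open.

Minimum total cost: 42

For any fixed open set, each post office goes to its cheapest open site; total = fixed + service.
{A, C}: Z1→A 2, Z2→C 8, Z3→C 11, Z4→A 7, Z5→C 5. Service 33; fixed 9; total 42.
{C, D}: Z1→D 6, Z2→C 8, Z3→D 10, Z4→D 8, Z5→C 5. Service 37; fixed 6; total 43.
{A, B, C}: service 31 + fixed 13 = 44
{A, B, C, D}: service 30 + fixed 16 = 46
(All 15 nonempty subsets were checked; A and C is lowest.)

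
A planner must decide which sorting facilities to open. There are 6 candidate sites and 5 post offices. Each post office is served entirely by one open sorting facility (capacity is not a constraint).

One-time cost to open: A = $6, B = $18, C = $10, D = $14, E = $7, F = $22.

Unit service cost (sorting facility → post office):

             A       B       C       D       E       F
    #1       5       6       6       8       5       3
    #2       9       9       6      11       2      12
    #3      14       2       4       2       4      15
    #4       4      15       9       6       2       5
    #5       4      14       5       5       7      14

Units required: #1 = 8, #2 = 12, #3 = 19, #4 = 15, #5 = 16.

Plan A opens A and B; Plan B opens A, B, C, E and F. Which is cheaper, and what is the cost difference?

Plan A: {A, B}: #1→A 5·8=40, #2→A 9·12=108, #3→B 2·19=38, #4→A 4·15=60, #5→A 4·16=64. Service 310; fixed 24; total 334.
Plan B: {A, B, C, E, F}: #1→F 3·8=24, #2→E 2·12=24, #3→B 2·19=38, #4→E 2·15=30, #5→A 4·16=64. Service 180; fixed 63; total 243.
Difference: |334 − 243| = 91.

Plan B is cheaper by 91.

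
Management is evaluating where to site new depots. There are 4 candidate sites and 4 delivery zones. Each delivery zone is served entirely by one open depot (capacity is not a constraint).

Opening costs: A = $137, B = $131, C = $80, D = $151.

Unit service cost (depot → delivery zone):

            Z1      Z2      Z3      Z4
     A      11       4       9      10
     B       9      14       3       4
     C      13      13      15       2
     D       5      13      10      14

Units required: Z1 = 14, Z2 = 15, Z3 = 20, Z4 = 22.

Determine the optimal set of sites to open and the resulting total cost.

Open A and B; minimum total cost 602.

For any fixed open set, each delivery zone goes to its cheapest open site; total = fixed + service.
{A, B}: Z1→B 9·14=126, Z2→A 4·15=60, Z3→B 3·20=60, Z4→B 4·22=88. Service 334; fixed 268; total 602.
{B}: service 484 + fixed 131 = 615
{B, C}: Z1→B 9·14=126, Z2→C 13·15=195, Z3→B 3·20=60, Z4→C 2·22=44. Service 425; fixed 211; total 636.
{A, B, C, D}: service 234 + fixed 499 = 733
No other subset beats 602.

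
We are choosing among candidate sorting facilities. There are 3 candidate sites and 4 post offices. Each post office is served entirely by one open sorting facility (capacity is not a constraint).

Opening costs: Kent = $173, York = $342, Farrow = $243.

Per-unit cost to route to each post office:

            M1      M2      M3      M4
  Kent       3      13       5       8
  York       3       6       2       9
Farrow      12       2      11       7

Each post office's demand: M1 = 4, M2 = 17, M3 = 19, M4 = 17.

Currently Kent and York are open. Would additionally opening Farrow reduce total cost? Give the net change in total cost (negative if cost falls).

Current service cost with {Kent, York}: 288.
Adding Farrow: each post office re-picks its cheapest; new service cost 203, saving 85.
Extra fixed cost: 243. Net change = 243 − 85 = 158.
(Totals: 803 → 961.)

No — net change +158 (cost rises by 158).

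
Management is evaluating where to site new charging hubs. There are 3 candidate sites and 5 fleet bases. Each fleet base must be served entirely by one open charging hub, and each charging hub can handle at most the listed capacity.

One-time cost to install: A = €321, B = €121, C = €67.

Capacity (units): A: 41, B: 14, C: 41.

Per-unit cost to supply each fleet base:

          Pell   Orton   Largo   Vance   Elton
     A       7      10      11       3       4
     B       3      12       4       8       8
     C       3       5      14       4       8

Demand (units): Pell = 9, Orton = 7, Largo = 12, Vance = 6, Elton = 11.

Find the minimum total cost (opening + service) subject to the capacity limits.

Open {B, C}: Pell→C 3·9=27, Orton→C 5·7=35, Largo→B 4·12=48, Vance→C 4·6=24, Elton→C 8·11=88.
Loads: B carries 12/14, C carries 33/41. Service 222; fixed 188; total 410.
Next best feasible plan costs 530.

Minimum total cost: 410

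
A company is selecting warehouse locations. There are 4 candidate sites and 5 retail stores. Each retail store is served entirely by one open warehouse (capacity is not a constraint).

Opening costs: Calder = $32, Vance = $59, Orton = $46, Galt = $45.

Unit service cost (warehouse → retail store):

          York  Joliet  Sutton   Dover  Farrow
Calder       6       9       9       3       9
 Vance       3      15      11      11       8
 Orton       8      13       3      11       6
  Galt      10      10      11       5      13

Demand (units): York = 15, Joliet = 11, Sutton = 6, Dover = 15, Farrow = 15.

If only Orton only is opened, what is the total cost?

Each retail store is assigned to its cheapest site among the open ones.
{Orton}: York→Orton 8·15=120, Joliet→Orton 13·11=143, Sutton→Orton 3·6=18, Dover→Orton 11·15=165, Farrow→Orton 6·15=90. Service 536; fixed 46; total 582.

Total cost: 582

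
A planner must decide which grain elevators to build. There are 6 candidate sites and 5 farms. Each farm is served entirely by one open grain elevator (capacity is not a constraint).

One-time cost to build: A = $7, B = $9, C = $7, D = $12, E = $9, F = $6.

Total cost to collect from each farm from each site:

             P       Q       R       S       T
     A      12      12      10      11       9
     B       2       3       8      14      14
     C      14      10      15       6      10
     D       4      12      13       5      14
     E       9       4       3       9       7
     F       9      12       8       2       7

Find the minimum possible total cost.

For any fixed open set, each farm goes to its cheapest open site; total = fixed + service.
{B, F}: P→B 2, Q→B 3, R→B 8, S→F 2, T→F 7. Service 22; fixed 15; total 37.
{E, F}: P→E 9, Q→E 4, R→E 3, S→F 2, T→E 7. Service 25; fixed 15; total 40.
{B, E, F}: P→B 2, Q→B 3, R→E 3, S→F 2, T→E 7. Service 17; fixed 24; total 41.
{A, B, C, D, E, F}: service 17 + fixed 50 = 67
No other subset beats 37.

Minimum total cost: 37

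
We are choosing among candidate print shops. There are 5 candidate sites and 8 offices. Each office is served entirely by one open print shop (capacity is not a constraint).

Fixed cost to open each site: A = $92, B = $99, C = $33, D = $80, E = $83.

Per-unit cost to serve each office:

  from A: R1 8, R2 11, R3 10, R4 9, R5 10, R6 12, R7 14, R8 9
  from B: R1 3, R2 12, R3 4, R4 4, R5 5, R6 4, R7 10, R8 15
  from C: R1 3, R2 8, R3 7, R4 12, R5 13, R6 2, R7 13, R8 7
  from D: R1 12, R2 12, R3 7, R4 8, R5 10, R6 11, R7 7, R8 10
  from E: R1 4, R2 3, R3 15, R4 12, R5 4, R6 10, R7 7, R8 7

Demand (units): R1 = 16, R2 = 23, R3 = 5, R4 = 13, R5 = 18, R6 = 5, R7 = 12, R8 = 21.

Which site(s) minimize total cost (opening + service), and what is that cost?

Open B and E; minimum total cost 694.

For any fixed open set, each office goes to its cheapest open site; total = fixed + service.
{B, E}: R1→B 3·16=48, R2→E 3·23=69, R3→B 4·5=20, R4→B 4·13=52, R5→E 4·18=72, R6→B 4·5=20, R7→E 7·12=84, R8→E 7·21=147. Service 512; fixed 182; total 694.
{B, C, E}: service 502 + fixed 215 = 717
{C, E}: R1→C 3·16=48, R2→E 3·23=69, R3→C 7·5=35, R4→C 12·13=156, R5→E 4·18=72, R6→C 2·5=10, R7→E 7·12=84, R8→C 7·21=147. Service 621; fixed 116; total 737.
{A, B, C, D, E}: service 502 + fixed 387 = 889
No other subset beats 694.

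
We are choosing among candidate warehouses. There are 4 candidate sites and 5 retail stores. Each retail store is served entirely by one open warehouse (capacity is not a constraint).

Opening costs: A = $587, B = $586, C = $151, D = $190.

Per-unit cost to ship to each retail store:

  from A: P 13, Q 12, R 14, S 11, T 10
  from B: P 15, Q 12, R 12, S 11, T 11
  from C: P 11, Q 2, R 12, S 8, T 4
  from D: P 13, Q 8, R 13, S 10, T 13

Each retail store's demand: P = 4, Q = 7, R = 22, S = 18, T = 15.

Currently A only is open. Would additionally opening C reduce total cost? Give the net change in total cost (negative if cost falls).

Current service cost with {A}: 792.
Adding C: each retail store re-picks its cheapest; new service cost 526, saving 266.
Extra fixed cost: 151. Net change = 151 − 266 = -115.
(Totals: 1379 → 1264.)

Yes — net change −115 (cost falls by 115).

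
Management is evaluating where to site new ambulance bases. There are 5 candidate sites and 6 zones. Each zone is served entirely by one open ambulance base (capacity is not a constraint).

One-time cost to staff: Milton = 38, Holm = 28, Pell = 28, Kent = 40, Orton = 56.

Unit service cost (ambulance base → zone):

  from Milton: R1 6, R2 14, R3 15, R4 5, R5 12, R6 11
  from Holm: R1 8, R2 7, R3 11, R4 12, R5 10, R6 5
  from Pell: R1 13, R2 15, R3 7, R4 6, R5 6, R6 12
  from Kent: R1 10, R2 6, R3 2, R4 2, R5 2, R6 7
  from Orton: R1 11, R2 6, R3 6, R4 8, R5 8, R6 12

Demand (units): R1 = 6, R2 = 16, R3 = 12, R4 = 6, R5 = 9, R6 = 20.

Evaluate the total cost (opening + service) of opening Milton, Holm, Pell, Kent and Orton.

Total cost: 476

Each zone is assigned to its cheapest site among the open ones.
{Milton, Holm, Pell, Kent, Orton}: R1→Milton 6·6=36, R2→Kent 6·16=96, R3→Kent 2·12=24, R4→Kent 2·6=12, R5→Kent 2·9=18, R6→Holm 5·20=100. Service 286; fixed 190; total 476.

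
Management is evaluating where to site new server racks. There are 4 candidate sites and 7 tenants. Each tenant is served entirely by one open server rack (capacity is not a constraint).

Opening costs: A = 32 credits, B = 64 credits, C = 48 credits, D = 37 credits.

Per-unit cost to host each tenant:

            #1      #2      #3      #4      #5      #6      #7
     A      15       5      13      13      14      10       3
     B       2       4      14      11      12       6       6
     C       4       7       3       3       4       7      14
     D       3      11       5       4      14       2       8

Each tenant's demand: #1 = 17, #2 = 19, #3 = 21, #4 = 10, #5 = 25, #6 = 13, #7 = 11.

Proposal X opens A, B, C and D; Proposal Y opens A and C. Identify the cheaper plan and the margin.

Proposal X is cheaper by 17.

Proposal X: {A, B, C, D}: #1→B 2·17=34, #2→B 4·19=76, #3→C 3·21=63, #4→C 3·10=30, #5→C 4·25=100, #6→D 2·13=26, #7→A 3·11=33. Service 362; fixed 181; total 543.
Proposal Y: {A, C}: #1→C 4·17=68, #2→A 5·19=95, #3→C 3·21=63, #4→C 3·10=30, #5→C 4·25=100, #6→C 7·13=91, #7→A 3·11=33. Service 480; fixed 80; total 560.
Difference: |543 − 560| = 17.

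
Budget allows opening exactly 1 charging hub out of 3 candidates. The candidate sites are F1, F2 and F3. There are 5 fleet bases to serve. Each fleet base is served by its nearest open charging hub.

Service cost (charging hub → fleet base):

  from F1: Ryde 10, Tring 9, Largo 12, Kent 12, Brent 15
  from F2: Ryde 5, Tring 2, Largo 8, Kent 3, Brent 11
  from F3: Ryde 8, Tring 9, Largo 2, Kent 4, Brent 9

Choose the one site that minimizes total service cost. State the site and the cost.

With exactly 1 open, each fleet base uses its cheapest among the chosen.
{F2}: Ryde→F2 5, Tring→F2 2, Largo→F2 8, Kent→F2 3, Brent→F2 11. Service cost 29.
{F3}: service cost 32
{F1}: service cost 58
Among all 3 size-1 choices, {F2} is lowest.

Choose F2 only; total service cost 29.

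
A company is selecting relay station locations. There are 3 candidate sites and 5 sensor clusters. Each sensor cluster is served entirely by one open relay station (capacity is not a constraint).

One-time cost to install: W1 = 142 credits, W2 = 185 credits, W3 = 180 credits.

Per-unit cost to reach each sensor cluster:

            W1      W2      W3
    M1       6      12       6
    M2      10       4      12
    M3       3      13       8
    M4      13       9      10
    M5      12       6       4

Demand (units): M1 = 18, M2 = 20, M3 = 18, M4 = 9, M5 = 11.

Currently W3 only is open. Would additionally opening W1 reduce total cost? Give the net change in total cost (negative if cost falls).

No — net change +12 (cost rises by 12).

Current service cost with {W3}: 626.
Adding W1: each sensor cluster re-picks its cheapest; new service cost 496, saving 130.
Extra fixed cost: 142. Net change = 142 − 130 = 12.
(Totals: 806 → 818.)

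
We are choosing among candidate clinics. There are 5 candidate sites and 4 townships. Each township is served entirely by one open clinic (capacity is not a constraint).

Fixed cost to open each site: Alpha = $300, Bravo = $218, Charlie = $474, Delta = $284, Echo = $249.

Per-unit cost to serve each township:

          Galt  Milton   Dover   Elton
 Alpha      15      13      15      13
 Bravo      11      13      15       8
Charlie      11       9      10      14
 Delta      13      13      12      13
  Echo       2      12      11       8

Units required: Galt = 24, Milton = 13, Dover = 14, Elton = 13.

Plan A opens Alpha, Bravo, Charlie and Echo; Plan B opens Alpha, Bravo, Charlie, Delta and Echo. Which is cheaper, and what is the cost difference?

Plan A: {Alpha, Bravo, Charlie, Echo}: Galt→Echo 2·24=48, Milton→Charlie 9·13=117, Dover→Charlie 10·14=140, Elton→Bravo 8·13=104. Service 409; fixed 1241; total 1650.
Plan B: {Alpha, Bravo, Charlie, Delta, Echo}: Galt→Echo 2·24=48, Milton→Charlie 9·13=117, Dover→Charlie 10·14=140, Elton→Bravo 8·13=104. Service 409; fixed 1525; total 1934.
Difference: |1650 − 1934| = 284.

Plan A is cheaper by 284.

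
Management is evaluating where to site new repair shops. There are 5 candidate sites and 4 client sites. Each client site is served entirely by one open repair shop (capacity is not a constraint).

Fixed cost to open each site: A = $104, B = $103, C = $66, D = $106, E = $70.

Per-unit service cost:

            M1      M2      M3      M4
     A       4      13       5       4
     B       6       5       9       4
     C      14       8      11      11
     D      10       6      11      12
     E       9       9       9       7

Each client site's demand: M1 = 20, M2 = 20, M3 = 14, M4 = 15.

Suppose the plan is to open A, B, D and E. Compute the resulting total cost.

Total cost: 693

Each client site is assigned to its cheapest site among the open ones.
{A, B, D, E}: M1→A 4·20=80, M2→B 5·20=100, M3→A 5·14=70, M4→A 4·15=60. Service 310; fixed 383; total 693.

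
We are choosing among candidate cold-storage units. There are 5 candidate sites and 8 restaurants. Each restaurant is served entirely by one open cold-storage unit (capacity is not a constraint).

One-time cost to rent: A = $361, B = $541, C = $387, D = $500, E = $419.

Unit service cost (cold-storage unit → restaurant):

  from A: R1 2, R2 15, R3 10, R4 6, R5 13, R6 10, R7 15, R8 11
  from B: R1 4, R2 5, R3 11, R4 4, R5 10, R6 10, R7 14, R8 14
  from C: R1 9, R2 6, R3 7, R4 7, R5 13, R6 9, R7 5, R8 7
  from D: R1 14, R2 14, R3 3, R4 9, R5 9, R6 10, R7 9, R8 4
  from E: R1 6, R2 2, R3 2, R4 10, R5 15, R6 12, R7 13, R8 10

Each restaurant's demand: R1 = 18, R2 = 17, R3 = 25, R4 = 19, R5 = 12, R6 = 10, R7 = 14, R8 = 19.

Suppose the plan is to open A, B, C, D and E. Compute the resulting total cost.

Total cost: 2748

Each restaurant is assigned to its cheapest site among the open ones.
{A, B, C, D, E}: R1→A 2·18=36, R2→E 2·17=34, R3→E 2·25=50, R4→B 4·19=76, R5→D 9·12=108, R6→C 9·10=90, R7→C 5·14=70, R8→D 4·19=76. Service 540; fixed 2208; total 2748.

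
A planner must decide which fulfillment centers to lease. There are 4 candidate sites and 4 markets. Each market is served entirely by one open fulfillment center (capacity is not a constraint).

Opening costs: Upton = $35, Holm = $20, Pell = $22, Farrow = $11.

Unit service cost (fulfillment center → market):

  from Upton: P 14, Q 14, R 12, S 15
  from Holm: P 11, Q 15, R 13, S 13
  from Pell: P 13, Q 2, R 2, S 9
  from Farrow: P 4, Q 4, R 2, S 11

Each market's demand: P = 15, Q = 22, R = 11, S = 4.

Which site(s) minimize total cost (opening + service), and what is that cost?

For any fixed open set, each market goes to its cheapest open site; total = fixed + service.
{Pell, Farrow}: P→Farrow 4·15=60, Q→Pell 2·22=44, R→Pell 2·11=22, S→Pell 9·4=36. Service 162; fixed 33; total 195.
{Holm, Pell, Farrow}: P→Farrow 4·15=60, Q→Pell 2·22=44, R→Pell 2·11=22, S→Pell 9·4=36. Service 162; fixed 53; total 215.
{Farrow}: service 214 + fixed 11 = 225
{Upton, Holm, Pell, Farrow}: service 162 + fixed 88 = 250
No other subset beats 195.

Open Pell and Farrow; minimum total cost 195.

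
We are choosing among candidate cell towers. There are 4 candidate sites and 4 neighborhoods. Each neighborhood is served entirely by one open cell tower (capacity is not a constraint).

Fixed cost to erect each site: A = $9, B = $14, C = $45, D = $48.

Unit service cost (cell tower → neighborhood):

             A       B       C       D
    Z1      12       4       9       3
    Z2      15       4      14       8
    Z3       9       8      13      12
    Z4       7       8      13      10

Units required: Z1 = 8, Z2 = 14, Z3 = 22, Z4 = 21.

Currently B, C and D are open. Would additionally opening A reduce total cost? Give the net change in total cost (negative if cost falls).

Current service cost with {B, C, D}: 424.
Adding A: each neighborhood re-picks its cheapest; new service cost 403, saving 21.
Extra fixed cost: 9. Net change = 9 − 21 = -12.
(Totals: 531 → 519.)

Yes — net change −12 (cost falls by 12).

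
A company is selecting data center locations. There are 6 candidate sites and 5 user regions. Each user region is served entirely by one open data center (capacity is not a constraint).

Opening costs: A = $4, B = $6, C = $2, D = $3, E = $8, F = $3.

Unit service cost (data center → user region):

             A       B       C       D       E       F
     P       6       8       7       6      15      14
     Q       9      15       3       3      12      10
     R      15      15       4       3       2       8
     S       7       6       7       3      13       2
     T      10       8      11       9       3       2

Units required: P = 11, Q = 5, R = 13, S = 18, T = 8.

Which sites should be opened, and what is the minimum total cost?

Open D, E and F; minimum total cost 173.

For any fixed open set, each user region goes to its cheapest open site; total = fixed + service.
{D, E, F}: P→D 6·11=66, Q→D 3·5=15, R→E 2·13=26, S→F 2·18=36, T→F 2·8=16. Service 159; fixed 14; total 173.
{C, D, E, F}: service 159 + fixed 16 = 175
{A, C, E, F}: service 159 + fixed 17 = 176
{A, B, C, D, E, F}: service 159 + fixed 26 = 185
No other subset beats 173.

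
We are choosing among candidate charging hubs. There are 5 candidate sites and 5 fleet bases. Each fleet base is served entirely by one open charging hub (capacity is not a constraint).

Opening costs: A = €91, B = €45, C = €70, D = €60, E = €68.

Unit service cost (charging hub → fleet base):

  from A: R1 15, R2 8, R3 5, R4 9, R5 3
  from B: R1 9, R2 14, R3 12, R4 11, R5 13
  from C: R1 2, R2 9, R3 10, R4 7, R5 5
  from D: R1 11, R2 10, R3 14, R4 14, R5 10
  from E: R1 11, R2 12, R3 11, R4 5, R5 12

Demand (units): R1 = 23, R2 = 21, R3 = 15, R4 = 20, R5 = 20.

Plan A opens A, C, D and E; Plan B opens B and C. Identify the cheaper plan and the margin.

Plan A is cheaper by 2.

Plan A: {A, C, D, E}: R1→C 2·23=46, R2→A 8·21=168, R3→A 5·15=75, R4→E 5·20=100, R5→A 3·20=60. Service 449; fixed 289; total 738.
Plan B: {B, C}: R1→C 2·23=46, R2→C 9·21=189, R3→C 10·15=150, R4→C 7·20=140, R5→C 5·20=100. Service 625; fixed 115; total 740.
Difference: |738 − 740| = 2.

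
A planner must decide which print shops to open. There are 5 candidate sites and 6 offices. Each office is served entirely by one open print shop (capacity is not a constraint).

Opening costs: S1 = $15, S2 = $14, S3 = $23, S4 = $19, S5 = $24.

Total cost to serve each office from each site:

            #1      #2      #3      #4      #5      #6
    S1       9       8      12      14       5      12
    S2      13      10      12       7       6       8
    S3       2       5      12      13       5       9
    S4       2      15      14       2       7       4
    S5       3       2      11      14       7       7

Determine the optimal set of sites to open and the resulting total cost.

Open S4 only; minimum total cost 63.

For any fixed open set, each office goes to its cheapest open site; total = fixed + service.
{S4}: #1→S4 2, #2→S4 15, #3→S4 14, #4→S4 2, #5→S4 7, #6→S4 4. Service 44; fixed 19; total 63.
{S1, S4}: #1→S4 2, #2→S1 8, #3→S1 12, #4→S4 2, #5→S1 5, #6→S4 4. Service 33; fixed 34; total 67.
{S5}: service 44 + fixed 24 = 68
{S1, S2, S3, S4, S5}: service 26 + fixed 95 = 121
No other subset beats 63.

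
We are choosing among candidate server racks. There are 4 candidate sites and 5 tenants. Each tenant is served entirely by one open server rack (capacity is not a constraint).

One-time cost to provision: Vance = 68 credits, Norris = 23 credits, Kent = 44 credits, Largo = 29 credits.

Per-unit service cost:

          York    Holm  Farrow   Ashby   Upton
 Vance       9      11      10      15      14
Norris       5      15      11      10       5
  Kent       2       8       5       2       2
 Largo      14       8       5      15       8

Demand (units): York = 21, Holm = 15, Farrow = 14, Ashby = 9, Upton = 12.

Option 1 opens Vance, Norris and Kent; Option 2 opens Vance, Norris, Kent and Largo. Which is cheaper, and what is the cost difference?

Option 1: {Vance, Norris, Kent}: York→Kent 2·21=42, Holm→Kent 8·15=120, Farrow→Kent 5·14=70, Ashby→Kent 2·9=18, Upton→Kent 2·12=24. Service 274; fixed 135; total 409.
Option 2: {Vance, Norris, Kent, Largo}: York→Kent 2·21=42, Holm→Kent 8·15=120, Farrow→Kent 5·14=70, Ashby→Kent 2·9=18, Upton→Kent 2·12=24. Service 274; fixed 164; total 438.
Difference: |409 − 438| = 29.

Option 1 is cheaper by 29.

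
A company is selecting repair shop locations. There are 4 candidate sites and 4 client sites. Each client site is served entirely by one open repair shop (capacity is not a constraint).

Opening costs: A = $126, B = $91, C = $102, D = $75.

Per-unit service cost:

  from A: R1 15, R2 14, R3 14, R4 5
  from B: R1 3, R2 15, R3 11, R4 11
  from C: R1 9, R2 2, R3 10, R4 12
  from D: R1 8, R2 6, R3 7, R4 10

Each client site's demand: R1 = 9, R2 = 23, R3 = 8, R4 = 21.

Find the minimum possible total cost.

Minimum total cost: 540

For any fixed open set, each client site goes to its cheapest open site; total = fixed + service.
{A, C}: R1→C 9·9=81, R2→C 2·23=46, R3→C 10·8=80, R4→A 5·21=105. Service 312; fixed 228; total 540.
{D}: service 476 + fixed 75 = 551
{C}: service 459 + fixed 102 = 561
{A, B, C, D}: R1→B 3·9=27, R2→C 2·23=46, R3→D 7·8=56, R4→A 5·21=105. Service 234; fixed 394; total 628.
No other subset beats 540.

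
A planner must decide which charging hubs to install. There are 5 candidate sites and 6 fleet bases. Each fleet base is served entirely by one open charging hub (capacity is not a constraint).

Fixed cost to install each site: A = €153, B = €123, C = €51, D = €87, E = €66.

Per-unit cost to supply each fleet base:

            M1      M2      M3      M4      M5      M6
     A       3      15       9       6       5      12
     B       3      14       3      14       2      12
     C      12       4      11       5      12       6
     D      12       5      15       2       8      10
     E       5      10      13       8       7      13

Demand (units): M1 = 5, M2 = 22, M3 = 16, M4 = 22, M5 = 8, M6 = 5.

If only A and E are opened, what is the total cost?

Each fleet base is assigned to its cheapest site among the open ones.
{A, E}: M1→A 3·5=15, M2→E 10·22=220, M3→A 9·16=144, M4→A 6·22=132, M5→A 5·8=40, M6→A 12·5=60. Service 611; fixed 219; total 830.

Total cost: 830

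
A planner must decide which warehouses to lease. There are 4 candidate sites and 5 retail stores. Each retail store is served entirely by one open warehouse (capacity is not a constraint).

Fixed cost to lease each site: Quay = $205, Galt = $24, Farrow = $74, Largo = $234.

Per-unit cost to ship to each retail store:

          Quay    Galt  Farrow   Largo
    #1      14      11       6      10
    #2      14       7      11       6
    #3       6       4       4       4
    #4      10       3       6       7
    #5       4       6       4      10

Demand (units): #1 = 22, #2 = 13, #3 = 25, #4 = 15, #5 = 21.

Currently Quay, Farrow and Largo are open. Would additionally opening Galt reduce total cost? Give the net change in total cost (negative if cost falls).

Yes — net change −21 (cost falls by 21).

Current service cost with {Quay, Farrow, Largo}: 484.
Adding Galt: each retail store re-picks its cheapest; new service cost 439, saving 45.
Extra fixed cost: 24. Net change = 24 − 45 = -21.
(Totals: 997 → 976.)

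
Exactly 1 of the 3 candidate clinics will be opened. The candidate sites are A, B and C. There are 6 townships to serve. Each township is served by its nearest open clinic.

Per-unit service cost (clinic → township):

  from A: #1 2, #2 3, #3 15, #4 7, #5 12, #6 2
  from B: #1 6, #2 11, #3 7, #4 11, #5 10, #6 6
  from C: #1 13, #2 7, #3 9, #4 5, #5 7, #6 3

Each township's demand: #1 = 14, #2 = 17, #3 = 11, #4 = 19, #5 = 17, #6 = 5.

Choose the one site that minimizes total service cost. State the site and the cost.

With exactly 1 open, each township uses its cheapest among the chosen.
{A}: #1→A 2·14=28, #2→A 3·17=51, #3→A 15·11=165, #4→A 7·19=133, #5→A 12·17=204, #6→A 2·5=10. Service cost 591.
{C}: service cost 629
{B}: service cost 757
Among all 3 size-1 choices, {A} is lowest.

Choose A only; total service cost 591.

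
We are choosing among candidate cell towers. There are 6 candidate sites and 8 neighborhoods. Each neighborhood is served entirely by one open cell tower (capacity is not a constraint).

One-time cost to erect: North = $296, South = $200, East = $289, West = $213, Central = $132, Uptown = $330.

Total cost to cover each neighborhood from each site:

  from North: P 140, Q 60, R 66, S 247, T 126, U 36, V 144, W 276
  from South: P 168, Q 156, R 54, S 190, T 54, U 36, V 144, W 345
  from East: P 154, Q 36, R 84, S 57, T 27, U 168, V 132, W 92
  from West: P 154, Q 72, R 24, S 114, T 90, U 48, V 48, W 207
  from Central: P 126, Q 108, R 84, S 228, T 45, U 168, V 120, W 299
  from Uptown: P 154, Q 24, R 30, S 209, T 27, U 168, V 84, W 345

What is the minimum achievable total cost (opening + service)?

For any fixed open set, each neighborhood goes to its cheapest open site; total = fixed + service.
{West}: P→West 154, Q→West 72, R→West 24, S→West 114, T→West 90, U→West 48, V→West 48, W→West 207. Service 757; fixed 213; total 970.
{East, West}: service 486 + fixed 502 = 988
{West, Central}: P→Central 126, Q→West 72, R→West 24, S→West 114, T→Central 45, U→West 48, V→West 48, W→West 207. Service 684; fixed 345; total 1029.
{North, South, East, West, Central, Uptown}: service 434 + fixed 1460 = 1894
No other subset beats 970.

Minimum total cost: 970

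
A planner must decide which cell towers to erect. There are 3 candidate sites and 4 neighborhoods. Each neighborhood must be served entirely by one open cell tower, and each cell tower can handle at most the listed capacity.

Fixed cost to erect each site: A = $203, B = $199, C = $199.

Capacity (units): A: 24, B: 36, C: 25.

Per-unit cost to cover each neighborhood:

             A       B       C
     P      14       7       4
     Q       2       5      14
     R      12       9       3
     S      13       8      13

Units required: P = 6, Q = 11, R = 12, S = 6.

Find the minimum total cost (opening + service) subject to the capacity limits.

Open {B}: P→B 7·6=42, Q→B 5·11=55, R→B 9·12=108, S→B 8·6=48.
Loads: B carries 35/36. Service 253; fixed 199; total 452.
Next best feasible plan costs 561.

Minimum total cost: 452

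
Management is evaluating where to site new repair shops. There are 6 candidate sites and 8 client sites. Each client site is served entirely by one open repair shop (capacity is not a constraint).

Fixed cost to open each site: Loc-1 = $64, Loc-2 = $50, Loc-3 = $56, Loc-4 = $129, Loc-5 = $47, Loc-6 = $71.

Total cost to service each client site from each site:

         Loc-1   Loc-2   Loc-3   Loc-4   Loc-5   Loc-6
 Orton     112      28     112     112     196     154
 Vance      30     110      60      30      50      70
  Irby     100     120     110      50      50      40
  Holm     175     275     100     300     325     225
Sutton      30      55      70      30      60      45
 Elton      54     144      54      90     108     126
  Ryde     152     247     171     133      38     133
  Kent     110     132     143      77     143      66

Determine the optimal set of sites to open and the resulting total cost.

Open Loc-2, Loc-3, Loc-5 and Loc-6; minimum total cost 645.

For any fixed open set, each client site goes to its cheapest open site; total = fixed + service.
{Loc-2, Loc-3, Loc-5, Loc-6}: Orton→Loc-2 28, Vance→Loc-5 50, Irby→Loc-6 40, Holm→Loc-3 100, Sutton→Loc-6 45, Elton→Loc-3 54, Ryde→Loc-5 38, Kent→Loc-6 66. Service 421; fixed 224; total 645.
{Loc-1, Loc-2, Loc-3, Loc-5}: Orton→Loc-2 28, Vance→Loc-1 30, Irby→Loc-5 50, Holm→Loc-3 100, Sutton→Loc-1 30, Elton→Loc-1 54, Ryde→Loc-5 38, Kent→Loc-1 110. Service 440; fixed 217; total 657.
{Loc-2, Loc-3, Loc-5}: Orton→Loc-2 28, Vance→Loc-5 50, Irby→Loc-5 50, Holm→Loc-3 100, Sutton→Loc-2 55, Elton→Loc-3 54, Ryde→Loc-5 38, Kent→Loc-2 132. Service 507; fixed 153; total 660.
{Loc-1, Loc-2, Loc-3, Loc-4, Loc-5, Loc-6}: service 386 + fixed 417 = 803
No other subset beats 645.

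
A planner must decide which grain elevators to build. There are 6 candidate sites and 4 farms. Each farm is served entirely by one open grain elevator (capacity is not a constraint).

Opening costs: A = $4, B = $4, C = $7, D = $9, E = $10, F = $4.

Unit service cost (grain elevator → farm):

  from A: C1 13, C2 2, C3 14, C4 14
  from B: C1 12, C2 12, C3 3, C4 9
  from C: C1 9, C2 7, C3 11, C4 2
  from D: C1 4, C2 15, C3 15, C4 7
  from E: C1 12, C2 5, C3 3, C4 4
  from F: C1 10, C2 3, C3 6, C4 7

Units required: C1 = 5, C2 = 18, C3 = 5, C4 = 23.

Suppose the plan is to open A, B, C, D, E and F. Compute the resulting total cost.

Each farm is assigned to its cheapest site among the open ones.
{A, B, C, D, E, F}: C1→D 4·5=20, C2→A 2·18=36, C3→B 3·5=15, C4→C 2·23=46. Service 117; fixed 38; total 155.

Total cost: 155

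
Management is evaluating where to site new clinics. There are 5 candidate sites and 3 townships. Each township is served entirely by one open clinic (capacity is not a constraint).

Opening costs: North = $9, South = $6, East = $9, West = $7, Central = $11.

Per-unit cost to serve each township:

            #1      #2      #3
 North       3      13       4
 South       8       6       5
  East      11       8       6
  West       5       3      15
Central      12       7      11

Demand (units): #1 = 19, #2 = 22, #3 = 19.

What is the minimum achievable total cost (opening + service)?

Minimum total cost: 215

For any fixed open set, each township goes to its cheapest open site; total = fixed + service.
{North, West}: #1→North 3·19=57, #2→West 3·22=66, #3→North 4·19=76. Service 199; fixed 16; total 215.
{North, South, West}: service 199 + fixed 22 = 221
{North, East, West}: service 199 + fixed 25 = 224
{North, South, East, West, Central}: service 199 + fixed 42 = 241
No other subset beats 215.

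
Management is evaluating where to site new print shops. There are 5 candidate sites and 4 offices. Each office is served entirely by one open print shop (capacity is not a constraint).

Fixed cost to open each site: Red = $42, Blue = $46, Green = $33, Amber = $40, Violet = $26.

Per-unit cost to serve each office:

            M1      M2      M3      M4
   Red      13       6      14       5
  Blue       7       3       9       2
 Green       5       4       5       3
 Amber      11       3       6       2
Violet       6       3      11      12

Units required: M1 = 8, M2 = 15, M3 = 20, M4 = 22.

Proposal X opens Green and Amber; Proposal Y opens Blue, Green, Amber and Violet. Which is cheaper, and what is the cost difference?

Proposal X: {Green, Amber}: M1→Green 5·8=40, M2→Amber 3·15=45, M3→Green 5·20=100, M4→Amber 2·22=44. Service 229; fixed 73; total 302.
Proposal Y: {Blue, Green, Amber, Violet}: M1→Green 5·8=40, M2→Blue 3·15=45, M3→Green 5·20=100, M4→Blue 2·22=44. Service 229; fixed 145; total 374.
Difference: |302 − 374| = 72.

Proposal X is cheaper by 72.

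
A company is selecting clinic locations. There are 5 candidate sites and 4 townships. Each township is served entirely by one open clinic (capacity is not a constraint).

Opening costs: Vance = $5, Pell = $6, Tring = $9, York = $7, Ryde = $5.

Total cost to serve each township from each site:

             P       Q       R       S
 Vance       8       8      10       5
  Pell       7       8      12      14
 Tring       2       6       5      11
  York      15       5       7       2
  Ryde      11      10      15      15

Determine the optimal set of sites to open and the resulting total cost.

Open Tring and York; minimum total cost 30.

For any fixed open set, each township goes to its cheapest open site; total = fixed + service.
{Tring, York}: P→Tring 2, Q→York 5, R→Tring 5, S→York 2. Service 14; fixed 16; total 30.
{Vance, Tring}: service 18 + fixed 14 = 32
{Tring}: P→Tring 2, Q→Tring 6, R→Tring 5, S→Tring 11. Service 24; fixed 9; total 33.
{Vance, Pell, Tring, York, Ryde}: service 14 + fixed 32 = 46
No other subset beats 30.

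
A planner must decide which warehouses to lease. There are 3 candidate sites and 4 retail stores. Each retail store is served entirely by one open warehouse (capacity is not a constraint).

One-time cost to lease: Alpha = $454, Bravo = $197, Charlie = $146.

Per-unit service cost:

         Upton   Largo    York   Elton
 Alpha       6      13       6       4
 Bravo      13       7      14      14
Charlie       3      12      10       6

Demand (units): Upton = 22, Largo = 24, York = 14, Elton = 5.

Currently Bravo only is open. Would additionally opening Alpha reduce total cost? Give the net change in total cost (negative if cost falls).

No — net change +138 (cost rises by 138).

Current service cost with {Bravo}: 720.
Adding Alpha: each retail store re-picks its cheapest; new service cost 404, saving 316.
Extra fixed cost: 454. Net change = 454 − 316 = 138.
(Totals: 917 → 1055.)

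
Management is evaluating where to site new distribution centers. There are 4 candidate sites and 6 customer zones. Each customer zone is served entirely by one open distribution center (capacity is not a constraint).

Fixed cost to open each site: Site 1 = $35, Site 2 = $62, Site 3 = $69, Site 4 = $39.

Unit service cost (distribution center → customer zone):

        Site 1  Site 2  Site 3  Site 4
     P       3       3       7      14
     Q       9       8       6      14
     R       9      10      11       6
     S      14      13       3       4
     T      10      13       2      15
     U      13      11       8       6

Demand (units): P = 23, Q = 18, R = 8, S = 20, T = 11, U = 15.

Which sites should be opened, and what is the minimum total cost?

Open Site 1, Site 3 and Site 4; minimum total cost 540.

For any fixed open set, each customer zone goes to its cheapest open site; total = fixed + service.
{Site 1, Site 3, Site 4}: P→Site 1 3·23=69, Q→Site 3 6·18=108, R→Site 4 6·8=48, S→Site 3 3·20=60, T→Site 3 2·11=22, U→Site 4 6·15=90. Service 397; fixed 143; total 540.
{Site 1, Site 3}: service 451 + fixed 104 = 555
{Site 2, Site 3, Site 4}: P→Site 2 3·23=69, Q→Site 3 6·18=108, R→Site 4 6·8=48, S→Site 3 3·20=60, T→Site 3 2·11=22, U→Site 4 6·15=90. Service 397; fixed 170; total 567.
{Site 1, Site 2, Site 3, Site 4}: service 397 + fixed 205 = 602
No other subset beats 540.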